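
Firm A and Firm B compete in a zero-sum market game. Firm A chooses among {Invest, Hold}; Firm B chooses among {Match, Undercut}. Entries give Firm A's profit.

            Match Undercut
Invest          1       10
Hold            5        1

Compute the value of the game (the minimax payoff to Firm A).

49/13

Row minima: Invest → 1, Hold → 1; maximin = 1.
Column maxima: Match → 5, Undercut → 10; minimax = 5.
1 ≠ 5, so there is no saddle point; optimal play is mixed.
Let Firm A play Invest with probability p. Expected payoff against Match: 1p + 5(1−p) = −4p + 5; against Undercut: 10p + 1(1−p) = 9p + 1.
Setting these equal: −4p + 5 = 9p + 1 ⇒ −13p = -4 ⇒ p = 4/13, and the value is (-4)·(4/13) + 5 = 49/13.
For Firm B: with q = P(Match), equating Invest's and Hold's payoffs gives −9q + 10 = 4q + 1 ⇒ q = 9/13.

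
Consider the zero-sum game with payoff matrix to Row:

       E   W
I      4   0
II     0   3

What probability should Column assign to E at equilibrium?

Row minima: I → 0, II → 0; maximin = 0.
Column maxima: E → 4, W → 3; minimax = 3.
0 ≠ 3, so there is no saddle point; optimal play is mixed.
Let Row play I with probability p. Expected payoff against E: 4p + 0(1−p) = 4p; against W: 0p + 3(1−p) = −3p + 3.
Setting these equal: 4p = −3p + 3 ⇒ 7p = 3 ⇒ p = 3/7, and the value is (4)·(3/7) = 12/7.
For Column: with q = P(E), equating I's and II's payoffs gives 4q = −3q + 3 ⇒ q = 3/7.

3/7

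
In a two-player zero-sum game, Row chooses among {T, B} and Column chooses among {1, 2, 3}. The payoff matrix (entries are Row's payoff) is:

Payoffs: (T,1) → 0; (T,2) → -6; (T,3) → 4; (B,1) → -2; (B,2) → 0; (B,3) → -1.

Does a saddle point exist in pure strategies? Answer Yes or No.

Row minima: T → -6, B → -2; maximin = -2.
Column maxima: 1 → 0, 2 → 0, 3 → 4; minimax = 0.
-2 ≠ 0, so no pure-strategy equilibrium exists.

No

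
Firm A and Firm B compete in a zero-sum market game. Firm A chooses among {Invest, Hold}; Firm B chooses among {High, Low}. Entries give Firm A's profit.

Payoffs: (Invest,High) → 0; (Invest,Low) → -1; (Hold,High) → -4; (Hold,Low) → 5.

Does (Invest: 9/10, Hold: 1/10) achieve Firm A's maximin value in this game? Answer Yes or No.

Against High this mix gives (9/10)·0 + (1/10)·(-4) = -2/5.
Against Low this mix gives (9/10)·(-1) + (1/10)·5 = -2/5.
All of Firm B's active replies (High, Low) yield -2/5, and no column does worse for Firm A. The mix makes Firm B indifferent and guarantees -2/5, so it is optimal.

Yes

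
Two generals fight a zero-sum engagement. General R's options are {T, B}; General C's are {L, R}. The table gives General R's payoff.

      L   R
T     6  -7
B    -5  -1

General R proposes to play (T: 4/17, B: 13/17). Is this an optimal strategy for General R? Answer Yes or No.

Yes

Against L this mix gives (4/17)·6 + (13/17)·(-5) = -41/17.
Against R this mix gives (4/17)·(-7) + (13/17)·(-1) = -41/17.
All of General C's active replies (L, R) yield -41/17, and no column does worse for General R. The mix makes General C indifferent and guarantees -41/17, so it is optimal.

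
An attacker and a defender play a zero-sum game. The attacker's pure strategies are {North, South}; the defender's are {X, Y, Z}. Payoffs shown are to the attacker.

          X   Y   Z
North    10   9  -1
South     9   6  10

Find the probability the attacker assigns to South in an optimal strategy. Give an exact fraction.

Row minima: North → -1, South → 6; maximin = 6.
Column maxima: X → 10, Y → 9, Z → 10; minimax = 9.
6 ≠ 9, so there is no saddle point; optimal play is mixed.
X is strictly dominated by Y (it gives the attacker strictly more in every row), so the defender never plays it.
On the remaining 2×2 (North, South vs Y, Z):
Let the attacker play North with probability p. Expected payoff against Y: 9p + 6(1−p) = 3p + 6; against Z: (-1)p + 10(1−p) = −11p + 10.
Setting these equal: 3p + 6 = −11p + 10 ⇒ 14p = 4 ⇒ p = 2/7, and the value is (3)·(2/7) + 6 = 48/7.
For the defender: with q = P(Y), equating North's and South's payoffs gives 10q − 1 = −4q + 10 ⇒ q = 11/14.

5/7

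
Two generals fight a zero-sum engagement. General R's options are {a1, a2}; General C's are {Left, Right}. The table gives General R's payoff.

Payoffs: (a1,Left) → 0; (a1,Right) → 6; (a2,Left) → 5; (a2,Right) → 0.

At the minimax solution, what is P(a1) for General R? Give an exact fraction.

Row minima: a1 → 0, a2 → 0; maximin = 0.
Column maxima: Left → 5, Right → 6; minimax = 5.
0 ≠ 5, so there is no saddle point; optimal play is mixed.
Let General R play a1 with probability p. Expected payoff against Left: 0p + 5(1−p) = −5p + 5; against Right: 6p + 0(1−p) = 6p.
Setting these equal: −5p + 5 = 6p ⇒ −11p = -5 ⇒ p = 5/11, and the value is (-5)·(5/11) + 5 = 30/11.
For General C: with q = P(Left), equating a1's and a2's payoffs gives −6q + 6 = 5q ⇒ q = 6/11.

5/11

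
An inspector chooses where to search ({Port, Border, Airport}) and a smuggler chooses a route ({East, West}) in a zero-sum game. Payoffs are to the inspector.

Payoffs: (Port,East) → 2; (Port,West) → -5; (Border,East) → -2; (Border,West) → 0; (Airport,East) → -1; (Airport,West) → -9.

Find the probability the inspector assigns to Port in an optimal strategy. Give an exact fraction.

2/9

Row minima: Port → -5, Border → -2, Airport → -9; maximin = -2.
Column maxima: East → 2, West → 0; minimax = 0.
-2 ≠ 0, so there is no saddle point; optimal play is mixed.
Airport is strictly dominated by Port, so the inspector never plays it.
On the remaining 2×2 (Port, Border vs East, West):
Let the inspector play Port with probability p. Expected payoff against East: 2p + (-2)(1−p) = 4p − 2; against West: (-5)p + 0(1−p) = −5p.
Setting these equal: 4p − 2 = −5p ⇒ 9p = 2 ⇒ p = 2/9, and the value is (4)·(2/9) − 2 = -10/9.
For the smuggler: with q = P(East), equating Port's and Border's payoffs gives 7q − 5 = −2q ⇒ q = 5/9.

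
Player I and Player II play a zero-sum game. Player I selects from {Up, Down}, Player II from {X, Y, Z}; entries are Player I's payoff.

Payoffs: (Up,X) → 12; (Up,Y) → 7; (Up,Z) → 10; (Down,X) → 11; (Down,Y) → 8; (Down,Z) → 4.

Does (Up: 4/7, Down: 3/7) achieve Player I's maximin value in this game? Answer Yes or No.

Yes

Against X this mix gives (4/7)·12 + (3/7)·11 = 81/7.
Against Y this mix gives (4/7)·7 + (3/7)·8 = 52/7.
Against Z this mix gives (4/7)·10 + (3/7)·4 = 52/7.
All of Player II's active replies (Y, Z) yield 52/7, and no column does worse for Player I. The mix makes Player II indifferent and guarantees 52/7, so it is optimal.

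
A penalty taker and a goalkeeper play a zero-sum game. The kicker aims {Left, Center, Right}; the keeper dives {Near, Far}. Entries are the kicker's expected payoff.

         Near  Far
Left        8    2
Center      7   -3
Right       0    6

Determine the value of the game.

4

Row minima: Left → 2, Center → -3, Right → 0; maximin = 2.
Column maxima: Near → 8, Far → 6; minimax = 6.
2 ≠ 6, so there is no saddle point; optimal play is mixed.
Center is strictly dominated by Left, so the kicker never plays it.
On the remaining 2×2 (Left, Right vs Near, Far):
Let the kicker play Left with probability p. Expected payoff against Near: 8p + 0(1−p) = 8p; against Far: 2p + 6(1−p) = −4p + 6.
Setting these equal: 8p = −4p + 6 ⇒ 12p = 6 ⇒ p = 1/2, and the value is (8)·(1/2) = 4.
For the keeper: with q = P(Near), equating Left's and Right's payoffs gives 6q + 2 = −6q + 6 ⇒ q = 1/3.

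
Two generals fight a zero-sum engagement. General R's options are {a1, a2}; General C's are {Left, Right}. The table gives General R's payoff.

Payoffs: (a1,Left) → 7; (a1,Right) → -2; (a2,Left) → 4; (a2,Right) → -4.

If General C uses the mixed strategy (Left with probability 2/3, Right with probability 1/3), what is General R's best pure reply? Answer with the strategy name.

Expected payoff of a1: (2/3)·7 + (1/3)·(-2) = 4.
Expected payoff of a2: (2/3)·4 + (1/3)·(-4) = 4/3.
The largest is 4, so General R's best response is a1.

a1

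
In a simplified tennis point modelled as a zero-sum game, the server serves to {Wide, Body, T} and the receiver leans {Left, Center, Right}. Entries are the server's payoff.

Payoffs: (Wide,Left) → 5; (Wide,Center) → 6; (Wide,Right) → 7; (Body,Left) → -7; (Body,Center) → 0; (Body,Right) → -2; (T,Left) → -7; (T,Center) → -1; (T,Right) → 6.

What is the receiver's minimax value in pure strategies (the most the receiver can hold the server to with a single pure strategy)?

5

Column maxima: Left → 5, Center → 6, Right → 7.
The smallest of these is 5.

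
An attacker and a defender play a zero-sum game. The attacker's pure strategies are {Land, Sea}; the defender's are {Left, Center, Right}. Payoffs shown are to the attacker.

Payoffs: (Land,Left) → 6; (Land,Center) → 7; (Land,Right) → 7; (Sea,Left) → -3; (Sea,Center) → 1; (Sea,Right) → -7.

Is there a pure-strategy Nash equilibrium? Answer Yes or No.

Yes

Row minima: Land → 6, Sea → -7; maximin = 6.
Column maxima: Left → 6, Center → 7, Right → 7; minimax = 6.
maximin = minimax = 6, so a saddle point exists.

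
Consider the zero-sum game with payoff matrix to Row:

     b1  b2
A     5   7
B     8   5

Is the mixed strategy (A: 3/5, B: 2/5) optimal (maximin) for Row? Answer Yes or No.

Against b1 this mix gives (3/5)·5 + (2/5)·8 = 31/5.
Against b2 this mix gives (3/5)·7 + (2/5)·5 = 31/5.
All of Column's active replies (b1, b2) yield 31/5, and no column does worse for Row. The mix makes Column indifferent and guarantees 31/5, so it is optimal.

Yes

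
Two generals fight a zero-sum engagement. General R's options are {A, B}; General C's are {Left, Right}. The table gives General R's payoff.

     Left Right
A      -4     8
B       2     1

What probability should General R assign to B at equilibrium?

12/13

Row minima: A → -4, B → 1; maximin = 1.
Column maxima: Left → 2, Right → 8; minimax = 2.
1 ≠ 2, so there is no saddle point; optimal play is mixed.
Let General R play A with probability p. Expected payoff against Left: (-4)p + 2(1−p) = −6p + 2; against Right: 8p + 1(1−p) = 7p + 1.
Setting these equal: −6p + 2 = 7p + 1 ⇒ −13p = -1 ⇒ p = 1/13, and the value is (-6)·(1/13) + 2 = 20/13.
For General C: with q = P(Left), equating A's and B's payoffs gives −12q + 8 = q + 1 ⇒ q = 7/13.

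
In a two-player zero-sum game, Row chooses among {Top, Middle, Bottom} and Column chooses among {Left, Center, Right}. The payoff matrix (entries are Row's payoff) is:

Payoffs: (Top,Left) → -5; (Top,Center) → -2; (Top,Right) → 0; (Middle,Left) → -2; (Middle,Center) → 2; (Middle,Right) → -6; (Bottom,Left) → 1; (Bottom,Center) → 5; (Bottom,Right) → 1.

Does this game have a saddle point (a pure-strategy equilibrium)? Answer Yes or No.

Row minima: Top → -5, Middle → -6, Bottom → 1; maximin = 1.
Column maxima: Left → 1, Center → 5, Right → 1; minimax = 1.
maximin = minimax = 1, so a saddle point exists.

Yes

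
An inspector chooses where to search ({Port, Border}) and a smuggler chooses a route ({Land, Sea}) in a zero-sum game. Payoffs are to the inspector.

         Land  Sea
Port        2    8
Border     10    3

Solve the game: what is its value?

74/13

Row minima: Port → 2, Border → 3; maximin = 3.
Column maxima: Land → 10, Sea → 8; minimax = 8.
3 ≠ 8, so there is no saddle point; optimal play is mixed.
Let the inspector play Port with probability p. Expected payoff against Land: 2p + 10(1−p) = −8p + 10; against Sea: 8p + 3(1−p) = 5p + 3.
Setting these equal: −8p + 10 = 5p + 3 ⇒ −13p = -7 ⇒ p = 7/13, and the value is (-8)·(7/13) + 10 = 74/13.
For the smuggler: with q = P(Land), equating Port's and Border's payoffs gives −6q + 8 = 7q + 3 ⇒ q = 5/13.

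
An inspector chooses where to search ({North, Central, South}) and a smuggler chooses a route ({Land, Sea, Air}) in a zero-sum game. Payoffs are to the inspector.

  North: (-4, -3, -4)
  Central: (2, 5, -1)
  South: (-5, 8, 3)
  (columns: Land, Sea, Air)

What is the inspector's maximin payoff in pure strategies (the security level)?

-1

Row minima: North → -4, Central → -1, South → -5.
The best of these is -1.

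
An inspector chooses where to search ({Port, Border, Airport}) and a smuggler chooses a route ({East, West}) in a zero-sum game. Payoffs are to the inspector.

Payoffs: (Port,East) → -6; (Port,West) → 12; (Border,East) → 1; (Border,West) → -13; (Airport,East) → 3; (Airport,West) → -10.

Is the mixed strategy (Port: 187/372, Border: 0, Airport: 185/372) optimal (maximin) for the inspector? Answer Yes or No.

Against East this mix gives (187/372)·(-6) + (185/372)·3 = -189/124.
Against West this mix gives (187/372)·12 + (185/372)·(-10) = 197/186.
The smuggler will play East, holding the inspector to -189/124. Shifting weight toward the row that does better against East would raise this floor (the equalizing mix achieves -24/31 against both East and West), so the proposed strategy is not optimal.

No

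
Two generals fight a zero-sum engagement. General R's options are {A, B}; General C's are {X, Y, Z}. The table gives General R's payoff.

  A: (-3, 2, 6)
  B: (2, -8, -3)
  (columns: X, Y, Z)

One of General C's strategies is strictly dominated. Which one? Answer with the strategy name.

Z

Y holds General R's payoff strictly below Z in every row: 2 < 6, -8 < -3.
So Z is strictly dominated for General C.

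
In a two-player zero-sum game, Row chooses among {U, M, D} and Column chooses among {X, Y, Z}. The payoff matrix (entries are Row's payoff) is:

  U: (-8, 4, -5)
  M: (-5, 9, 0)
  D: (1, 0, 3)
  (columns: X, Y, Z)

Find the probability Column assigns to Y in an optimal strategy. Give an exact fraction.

2/5

Row minima: U → -8, M → -5, D → 0; maximin = 0.
Column maxima: X → 1, Y → 9, Z → 3; minimax = 1.
0 ≠ 1, so there is no saddle point; optimal play is mixed.
U is strictly dominated by M, so Row never plays it.
Z is strictly dominated by X (it gives Row strictly more in every row), so Column never plays it.
On the remaining 2×2 (M, D vs X, Y):
Let Row play M with probability p. Expected payoff against X: (-5)p + 1(1−p) = −6p + 1; against Y: 9p + 0(1−p) = 9p.
Setting these equal: −6p + 1 = 9p ⇒ −15p = -1 ⇒ p = 1/15, and the value is (-6)·(1/15) + 1 = 3/5.
For Column: with q = P(X), equating M's and D's payoffs gives −14q + 9 = q ⇒ q = 3/5.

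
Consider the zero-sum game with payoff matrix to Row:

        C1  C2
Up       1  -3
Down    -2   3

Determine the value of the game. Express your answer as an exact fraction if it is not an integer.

-1/3

Row minima: Up → -3, Down → -2; maximin = -2.
Column maxima: C1 → 1, C2 → 3; minimax = 1.
-2 ≠ 1, so there is no saddle point; optimal play is mixed.
Let Row play Up with probability p. Expected payoff against C1: 1p + (-2)(1−p) = 3p − 2; against C2: (-3)p + 3(1−p) = −6p + 3.
Setting these equal: 3p − 2 = −6p + 3 ⇒ 9p = 5 ⇒ p = 5/9, and the value is (3)·(5/9) − 2 = -1/3.
For Column: with q = P(C1), equating Up's and Down's payoffs gives 4q − 3 = −5q + 3 ⇒ q = 2/3.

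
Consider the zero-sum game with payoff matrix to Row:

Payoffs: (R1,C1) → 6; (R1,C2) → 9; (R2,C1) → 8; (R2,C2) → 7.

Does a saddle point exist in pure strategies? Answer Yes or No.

Row minima: R1 → 6, R2 → 7; maximin = 7.
Column maxima: C1 → 8, C2 → 9; minimax = 8.
7 ≠ 8, so no pure-strategy equilibrium exists.

No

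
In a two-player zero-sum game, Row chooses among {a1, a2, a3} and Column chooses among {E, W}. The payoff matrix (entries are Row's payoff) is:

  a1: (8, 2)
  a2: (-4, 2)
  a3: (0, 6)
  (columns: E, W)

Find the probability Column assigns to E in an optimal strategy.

Row minima: a1 → 2, a2 → -4, a3 → 0; maximin = 2.
Column maxima: E → 8, W → 6; minimax = 6.
2 ≠ 6, so there is no saddle point; optimal play is mixed.
a2 is strictly dominated by a3, so Row never plays it.
On the remaining 2×2 (a1, a3 vs E, W):
Let Row play a1 with probability p. Expected payoff against E: 8p + 0(1−p) = 8p; against W: 2p + 6(1−p) = −4p + 6.
Setting these equal: 8p = −4p + 6 ⇒ 12p = 6 ⇒ p = 1/2, and the value is (8)·(1/2) = 4.
For Column: with q = P(E), equating a1's and a3's payoffs gives 6q + 2 = −6q + 6 ⇒ q = 1/3.

1/3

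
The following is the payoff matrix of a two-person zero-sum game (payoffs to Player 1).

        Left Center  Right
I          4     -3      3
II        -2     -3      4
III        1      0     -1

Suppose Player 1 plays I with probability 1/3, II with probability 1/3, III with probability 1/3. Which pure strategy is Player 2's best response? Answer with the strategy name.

Center

If Player 2 plays Left, Player 1's expected payoff is (1/3)·4 + (1/3)·(-2) + (1/3)·1 = 1.
If Player 2 plays Center, Player 1's expected payoff is (1/3)·(-3) + (1/3)·(-3) + (1/3)·0 = -2.
If Player 2 plays Right, Player 1's expected payoff is (1/3)·3 + (1/3)·4 + (1/3)·(-1) = 2.
Player 2 minimizes Player 1's payoff; the smallest is -2, so the best response is Center.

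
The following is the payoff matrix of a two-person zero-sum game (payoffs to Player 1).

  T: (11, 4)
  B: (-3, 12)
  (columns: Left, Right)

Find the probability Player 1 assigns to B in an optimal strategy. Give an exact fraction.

Row minima: T → 4, B → -3; maximin = 4.
Column maxima: Left → 11, Right → 12; minimax = 11.
4 ≠ 11, so there is no saddle point; optimal play is mixed.
Let Player 1 play T with probability p. Expected payoff against Left: 11p + (-3)(1−p) = 14p − 3; against Right: 4p + 12(1−p) = −8p + 12.
Setting these equal: 14p − 3 = −8p + 12 ⇒ 22p = 15 ⇒ p = 15/22, and the value is (14)·(15/22) − 3 = 72/11.
For Player 2: with q = P(Left), equating T's and B's payoffs gives 7q + 4 = −15q + 12 ⇒ q = 4/11.

7/22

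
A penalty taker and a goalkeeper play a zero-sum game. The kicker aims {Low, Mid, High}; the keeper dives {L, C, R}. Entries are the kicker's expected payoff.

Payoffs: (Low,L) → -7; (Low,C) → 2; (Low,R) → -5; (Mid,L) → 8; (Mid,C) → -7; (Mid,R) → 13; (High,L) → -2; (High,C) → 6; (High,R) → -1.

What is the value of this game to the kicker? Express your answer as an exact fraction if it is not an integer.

Row minima: Low → -7, Mid → -7, High → -2; maximin = -2.
Column maxima: L → 8, C → 6, R → 13; minimax = 6.
-2 ≠ 6, so there is no saddle point; optimal play is mixed.
Low is strictly dominated by High, so the kicker never plays it.
R is strictly dominated by L (it gives the kicker strictly more in every row), so the keeper never plays it.
On the remaining 2×2 (Mid, High vs L, C):
Let the kicker play Mid with probability p. Expected payoff against L: 8p + (-2)(1−p) = 10p − 2; against C: (-7)p + 6(1−p) = −13p + 6.
Setting these equal: 10p − 2 = −13p + 6 ⇒ 23p = 8 ⇒ p = 8/23, and the value is (10)·(8/23) − 2 = 34/23.
For the keeper: with q = P(L), equating Mid's and High's payoffs gives 15q − 7 = −8q + 6 ⇒ q = 13/23.

34/23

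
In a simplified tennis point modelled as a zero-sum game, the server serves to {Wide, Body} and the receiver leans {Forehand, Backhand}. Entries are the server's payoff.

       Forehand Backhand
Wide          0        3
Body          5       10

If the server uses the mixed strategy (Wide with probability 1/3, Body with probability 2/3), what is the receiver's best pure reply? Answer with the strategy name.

If the receiver plays Forehand, the server's expected payoff is (1/3)·0 + (2/3)·5 = 10/3.
If the receiver plays Backhand, the server's expected payoff is (1/3)·3 + (2/3)·10 = 23/3.
The receiver minimizes the server's payoff; the smallest is 10/3, so the best response is Forehand.

Forehand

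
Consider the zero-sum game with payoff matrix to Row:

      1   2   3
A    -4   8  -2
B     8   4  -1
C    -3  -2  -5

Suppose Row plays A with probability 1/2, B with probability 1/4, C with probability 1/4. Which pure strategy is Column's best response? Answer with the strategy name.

If Column plays 1, Row's expected payoff is (1/2)·(-4) + (1/4)·8 + (1/4)·(-3) = -3/4.
If Column plays 2, Row's expected payoff is (1/2)·8 + (1/4)·4 + (1/4)·(-2) = 9/2.
If Column plays 3, Row's expected payoff is (1/2)·(-2) + (1/4)·(-1) + (1/4)·(-5) = -5/2.
Column minimizes Row's payoff; the smallest is -5/2, so the best response is 3.

3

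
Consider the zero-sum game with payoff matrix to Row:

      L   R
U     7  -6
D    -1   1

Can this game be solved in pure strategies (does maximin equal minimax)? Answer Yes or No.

Row minima: U → -6, D → -1; maximin = -1.
Column maxima: L → 7, R → 1; minimax = 1.
-1 ≠ 1, so no pure-strategy equilibrium exists.

No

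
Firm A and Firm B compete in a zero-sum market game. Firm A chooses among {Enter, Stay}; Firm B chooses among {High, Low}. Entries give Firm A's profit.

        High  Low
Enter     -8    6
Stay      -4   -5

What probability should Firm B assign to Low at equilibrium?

Row minima: Enter → -8, Stay → -5; maximin = -5.
Column maxima: High → -4, Low → 6; minimax = -4.
-5 ≠ -4, so there is no saddle point; optimal play is mixed.
Let Firm A play Enter with probability p. Expected payoff against High: (-8)p + (-4)(1−p) = −4p − 4; against Low: 6p + (-5)(1−p) = 11p − 5.
Setting these equal: −4p − 4 = 11p − 5 ⇒ −15p = -1 ⇒ p = 1/15, and the value is (-4)·(1/15) − 4 = -64/15.
For Firm B: with q = P(High), equating Enter's and Stay's payoffs gives −14q + 6 = q − 5 ⇒ q = 11/15.

4/15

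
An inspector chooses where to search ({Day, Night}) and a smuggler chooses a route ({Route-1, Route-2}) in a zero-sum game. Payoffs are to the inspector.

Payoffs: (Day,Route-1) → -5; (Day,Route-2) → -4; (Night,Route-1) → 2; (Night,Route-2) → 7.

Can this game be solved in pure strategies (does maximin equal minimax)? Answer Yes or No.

Yes

Row minima: Day → -5, Night → 2; maximin = 2.
Column maxima: Route-1 → 2, Route-2 → 7; minimax = 2.
maximin = minimax = 2, so a saddle point exists.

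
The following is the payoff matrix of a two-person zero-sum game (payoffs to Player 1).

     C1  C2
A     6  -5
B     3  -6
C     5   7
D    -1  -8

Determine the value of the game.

Row minima: A → -5, B → -6, C → 5, D → -8; maximin = 5.
Column maxima: C1 → 6, C2 → 7; minimax = 6.
5 ≠ 6, so there is no saddle point; optimal play is mixed.
B is strictly dominated by A, so Player 1 never plays it.
D is strictly dominated by A, so Player 1 never plays it.
On the remaining 2×2 (A, C vs C1, C2):
Let Player 1 play A with probability p. Expected payoff against C1: 6p + 5(1−p) = p + 5; against C2: (-5)p + 7(1−p) = −12p + 7.
Setting these equal: p + 5 = −12p + 7 ⇒ 13p = 2 ⇒ p = 2/13, and the value is (1)·(2/13) + 5 = 67/13.
For Player 2: with q = P(C1), equating A's and C's payoffs gives 11q − 5 = −2q + 7 ⇒ q = 12/13.

67/13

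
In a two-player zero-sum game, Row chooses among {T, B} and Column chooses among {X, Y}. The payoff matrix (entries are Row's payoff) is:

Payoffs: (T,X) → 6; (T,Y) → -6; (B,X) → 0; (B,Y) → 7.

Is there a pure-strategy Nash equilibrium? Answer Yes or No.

No

Row minima: T → -6, B → 0; maximin = 0.
Column maxima: X → 6, Y → 7; minimax = 6.
0 ≠ 6, so no pure-strategy equilibrium exists.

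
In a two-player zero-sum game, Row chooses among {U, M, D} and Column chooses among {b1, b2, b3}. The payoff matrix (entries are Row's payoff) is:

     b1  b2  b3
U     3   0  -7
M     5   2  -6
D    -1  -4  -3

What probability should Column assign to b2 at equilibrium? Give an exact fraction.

Row minima: U → -7, M → -6, D → -4; maximin = -4.
Column maxima: b1 → 5, b2 → 2, b3 → -3; minimax = -3.
-4 ≠ -3, so there is no saddle point; optimal play is mixed.
U is strictly dominated by M, so Row never plays it.
b1 is strictly dominated by b2 (it gives Row strictly more in every row), so Column never plays it.
On the remaining 2×2 (M, D vs b2, b3):
Let Row play M with probability p. Expected payoff against b2: 2p + (-4)(1−p) = 6p − 4; against b3: (-6)p + (-3)(1−p) = −3p − 3.
Setting these equal: 6p − 4 = −3p − 3 ⇒ 9p = 1 ⇒ p = 1/9, and the value is (6)·(1/9) − 4 = -10/3.
For Column: with q = P(b2), equating M's and D's payoffs gives 8q − 6 = −q − 3 ⇒ q = 1/3.

1/3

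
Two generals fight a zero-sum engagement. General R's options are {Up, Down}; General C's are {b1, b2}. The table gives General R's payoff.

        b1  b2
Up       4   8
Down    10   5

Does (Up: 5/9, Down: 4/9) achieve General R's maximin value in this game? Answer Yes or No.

Yes

Against b1 this mix gives (5/9)·4 + (4/9)·10 = 20/3.
Against b2 this mix gives (5/9)·8 + (4/9)·5 = 20/3.
All of General C's active replies (b1, b2) yield 20/3, and no column does worse for General R. The mix makes General C indifferent and guarantees 20/3, so it is optimal.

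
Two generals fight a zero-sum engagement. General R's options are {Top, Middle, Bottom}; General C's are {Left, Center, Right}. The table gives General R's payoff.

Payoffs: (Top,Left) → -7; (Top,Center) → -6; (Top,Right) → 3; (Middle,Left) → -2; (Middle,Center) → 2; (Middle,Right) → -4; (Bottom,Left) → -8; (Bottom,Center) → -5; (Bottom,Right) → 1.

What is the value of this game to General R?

-17/6

Row minima: Top → -7, Middle → -4, Bottom → -8; maximin = -4.
Column maxima: Left → -2, Center → 2, Right → 3; minimax = -2.
-4 ≠ -2, so there is no saddle point; optimal play is mixed.
Center is strictly dominated by Left (it gives General R strictly more in every row), so General C never plays it.
With Center eliminated, Bottom is strictly dominated by Top (Top gives General R strictly more in every remaining column), so General R never plays it.
On the remaining 2×2 (Top, Middle vs Left, Right):
Let General R play Top with probability p. Expected payoff against Left: (-7)p + (-2)(1−p) = −5p − 2; against Right: 3p + (-4)(1−p) = 7p − 4.
Setting these equal: −5p − 2 = 7p − 4 ⇒ −12p = -2 ⇒ p = 1/6, and the value is (-5)·(1/6) − 2 = -17/6.
For General C: with q = P(Left), equating Top's and Middle's payoffs gives −10q + 3 = 2q − 4 ⇒ q = 7/12.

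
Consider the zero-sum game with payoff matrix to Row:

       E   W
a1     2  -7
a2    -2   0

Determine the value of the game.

Row minima: a1 → -7, a2 → -2; maximin = -2.
Column maxima: E → 2, W → 0; minimax = 0.
-2 ≠ 0, so there is no saddle point; optimal play is mixed.
Let Row play a1 with probability p. Expected payoff against E: 2p + (-2)(1−p) = 4p − 2; against W: (-7)p + 0(1−p) = −7p.
Setting these equal: 4p − 2 = −7p ⇒ 11p = 2 ⇒ p = 2/11, and the value is (4)·(2/11) − 2 = -14/11.
For Column: with q = P(E), equating a1's and a2's payoffs gives 9q − 7 = −2q ⇒ q = 7/11.

-14/11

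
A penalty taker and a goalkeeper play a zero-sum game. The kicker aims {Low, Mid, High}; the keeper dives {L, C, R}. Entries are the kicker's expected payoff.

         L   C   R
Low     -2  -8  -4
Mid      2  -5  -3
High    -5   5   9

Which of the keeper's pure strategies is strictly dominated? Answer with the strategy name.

C holds the kicker's payoff strictly below R in every row: -8 < -4, -5 < -3, 5 < 9.
So R is strictly dominated for the keeper.

R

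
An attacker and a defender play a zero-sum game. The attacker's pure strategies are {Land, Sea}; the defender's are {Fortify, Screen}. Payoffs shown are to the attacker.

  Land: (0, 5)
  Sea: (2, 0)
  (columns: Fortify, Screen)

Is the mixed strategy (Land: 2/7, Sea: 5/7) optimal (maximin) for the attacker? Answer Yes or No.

Yes

Against Fortify this mix gives (2/7)·0 + (5/7)·2 = 10/7.
Against Screen this mix gives (2/7)·5 + (5/7)·0 = 10/7.
All of the defender's active replies (Fortify, Screen) yield 10/7, and no column does worse for the attacker. The mix makes the defender indifferent and guarantees 10/7, so it is optimal.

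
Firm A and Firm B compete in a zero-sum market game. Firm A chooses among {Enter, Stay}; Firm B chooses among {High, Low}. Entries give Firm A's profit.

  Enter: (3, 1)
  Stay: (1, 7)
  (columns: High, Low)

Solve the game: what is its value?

Row minima: Enter → 1, Stay → 1; maximin = 1.
Column maxima: High → 3, Low → 7; minimax = 3.
1 ≠ 3, so there is no saddle point; optimal play is mixed.
Let Firm A play Enter with probability p. Expected payoff against High: 3p + 1(1−p) = 2p + 1; against Low: 1p + 7(1−p) = −6p + 7.
Setting these equal: 2p + 1 = −6p + 7 ⇒ 8p = 6 ⇒ p = 3/4, and the value is (2)·(3/4) + 1 = 5/2.
For Firm B: with q = P(High), equating Enter's and Stay's payoffs gives 2q + 1 = −6q + 7 ⇒ q = 3/4.

5/2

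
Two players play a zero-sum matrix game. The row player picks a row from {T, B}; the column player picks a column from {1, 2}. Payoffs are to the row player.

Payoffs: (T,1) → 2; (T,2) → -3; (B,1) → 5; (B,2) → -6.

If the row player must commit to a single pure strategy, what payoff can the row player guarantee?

-3

Row minima: T → -3, B → -6.
The best of these is -3.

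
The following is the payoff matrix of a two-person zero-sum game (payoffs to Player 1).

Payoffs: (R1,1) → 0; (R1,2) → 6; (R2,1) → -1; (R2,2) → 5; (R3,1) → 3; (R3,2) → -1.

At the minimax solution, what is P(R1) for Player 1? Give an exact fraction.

Row minima: R1 → 0, R2 → -1, R3 → -1; maximin = 0.
Column maxima: 1 → 3, 2 → 6; minimax = 3.
0 ≠ 3, so there is no saddle point; optimal play is mixed.
R2 is strictly dominated by R1, so Player 1 never plays it.
On the remaining 2×2 (R1, R3 vs 1, 2):
Let Player 1 play R1 with probability p. Expected payoff against 1: 0p + 3(1−p) = −3p + 3; against 2: 6p + (-1)(1−p) = 7p − 1.
Setting these equal: −3p + 3 = 7p − 1 ⇒ −10p = -4 ⇒ p = 2/5, and the value is (-3)·(2/5) + 3 = 9/5.
For Player 2: with q = P(1), equating R1's and R3's payoffs gives −6q + 6 = 4q − 1 ⇒ q = 7/10.

2/5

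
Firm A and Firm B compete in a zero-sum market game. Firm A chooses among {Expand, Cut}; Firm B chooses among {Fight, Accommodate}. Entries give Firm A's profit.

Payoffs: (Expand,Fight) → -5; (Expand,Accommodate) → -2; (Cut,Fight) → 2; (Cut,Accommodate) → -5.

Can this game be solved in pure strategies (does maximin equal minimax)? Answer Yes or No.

Row minima: Expand → -5, Cut → -5; maximin = -5.
Column maxima: Fight → 2, Accommodate → -2; minimax = -2.
-5 ≠ -2, so no pure-strategy equilibrium exists.

No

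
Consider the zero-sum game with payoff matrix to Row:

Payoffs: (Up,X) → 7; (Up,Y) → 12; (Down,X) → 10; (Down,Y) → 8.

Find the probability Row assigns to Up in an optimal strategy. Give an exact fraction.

Row minima: Up → 7, Down → 8; maximin = 8.
Column maxima: X → 10, Y → 12; minimax = 10.
8 ≠ 10, so there is no saddle point; optimal play is mixed.
Let Row play Up with probability p. Expected payoff against X: 7p + 10(1−p) = −3p + 10; against Y: 12p + 8(1−p) = 4p + 8.
Setting these equal: −3p + 10 = 4p + 8 ⇒ −7p = -2 ⇒ p = 2/7, and the value is (-3)·(2/7) + 10 = 64/7.
For Column: with q = P(X), equating Up's and Down's payoffs gives −5q + 12 = 2q + 8 ⇒ q = 4/7.

2/7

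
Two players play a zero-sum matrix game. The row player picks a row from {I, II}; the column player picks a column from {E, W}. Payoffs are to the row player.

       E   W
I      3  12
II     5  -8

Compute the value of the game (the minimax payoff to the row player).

42/11

Row minima: I → 3, II → -8; maximin = 3.
Column maxima: E → 5, W → 12; minimax = 5.
3 ≠ 5, so there is no saddle point; optimal play is mixed.
Let the row player play I with probability p. Expected payoff against E: 3p + 5(1−p) = −2p + 5; against W: 12p + (-8)(1−p) = 20p − 8.
Setting these equal: −2p + 5 = 20p − 8 ⇒ −22p = -13 ⇒ p = 13/22, and the value is (-2)·(13/22) + 5 = 42/11.
For the column player: with q = P(E), equating I's and II's payoffs gives −9q + 12 = 13q − 8 ⇒ q = 10/11.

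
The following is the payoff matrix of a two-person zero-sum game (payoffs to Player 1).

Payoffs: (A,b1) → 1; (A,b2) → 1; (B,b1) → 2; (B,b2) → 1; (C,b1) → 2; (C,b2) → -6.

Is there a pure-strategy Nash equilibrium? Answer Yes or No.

Row minima: A → 1, B → 1, C → -6; maximin = 1.
Column maxima: b1 → 2, b2 → 1; minimax = 1.
maximin = minimax = 1, so a saddle point exists.

Yes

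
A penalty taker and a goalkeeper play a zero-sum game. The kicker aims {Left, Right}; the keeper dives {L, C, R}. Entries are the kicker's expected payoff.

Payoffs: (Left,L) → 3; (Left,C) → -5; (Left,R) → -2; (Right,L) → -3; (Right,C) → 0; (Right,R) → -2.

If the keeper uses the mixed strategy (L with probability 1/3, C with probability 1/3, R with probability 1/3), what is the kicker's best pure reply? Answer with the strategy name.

Expected payoff of Left: (1/3)·3 + (1/3)·(-5) + (1/3)·(-2) = -4/3.
Expected payoff of Right: (1/3)·(-3) + (1/3)·0 + (1/3)·(-2) = -5/3.
The largest is -4/3, so the kicker's best response is Left.

Left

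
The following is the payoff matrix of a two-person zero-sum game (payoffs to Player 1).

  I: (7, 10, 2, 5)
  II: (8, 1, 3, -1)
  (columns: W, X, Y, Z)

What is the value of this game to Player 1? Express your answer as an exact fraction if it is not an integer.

Row minima: I → 2, II → -1; maximin = 2.
Column maxima: W → 8, X → 10, Y → 3, Z → 5; minimax = 3.
2 ≠ 3, so there is no saddle point; optimal play is mixed.
W is strictly dominated by Y (it gives Player 1 strictly more in every row), so Player 2 never plays it.
X is strictly dominated by Z (it gives Player 1 strictly more in every row), so Player 2 never plays it.
On the remaining 2×2 (I, II vs Y, Z):
Let Player 1 play I with probability p. Expected payoff against Y: 2p + 3(1−p) = −p + 3; against Z: 5p + (-1)(1−p) = 6p − 1.
Setting these equal: −p + 3 = 6p − 1 ⇒ −7p = -4 ⇒ p = 4/7, and the value is (-1)·(4/7) + 3 = 17/7.
For Player 2: with q = P(Y), equating I's and II's payoffs gives −3q + 5 = 4q − 1 ⇒ q = 6/7.

17/7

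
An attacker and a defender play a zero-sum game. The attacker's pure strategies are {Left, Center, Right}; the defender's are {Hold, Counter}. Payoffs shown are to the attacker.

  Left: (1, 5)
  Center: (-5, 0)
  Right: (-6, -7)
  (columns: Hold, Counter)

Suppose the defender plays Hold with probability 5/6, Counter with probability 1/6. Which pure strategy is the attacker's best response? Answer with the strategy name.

Expected payoff of Left: (5/6)·1 + (1/6)·5 = 5/3.
Expected payoff of Center: (5/6)·(-5) + (1/6)·0 = -25/6.
Expected payoff of Right: (5/6)·(-6) + (1/6)·(-7) = -37/6.
The largest is 5/3, so the attacker's best response is Left.

Left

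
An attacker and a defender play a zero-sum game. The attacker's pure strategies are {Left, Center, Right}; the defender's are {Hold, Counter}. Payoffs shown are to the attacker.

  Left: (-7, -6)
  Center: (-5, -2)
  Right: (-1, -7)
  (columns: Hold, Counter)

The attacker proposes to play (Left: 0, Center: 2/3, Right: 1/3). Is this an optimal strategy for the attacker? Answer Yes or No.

Yes

Against Hold this mix gives (2/3)·(-5) + (1/3)·(-1) = -11/3.
Against Counter this mix gives (2/3)·(-2) + (1/3)·(-7) = -11/3.
All of the defender's active replies (Hold, Counter) yield -11/3, and no column does worse for the attacker. The mix makes the defender indifferent and guarantees -11/3, so it is optimal.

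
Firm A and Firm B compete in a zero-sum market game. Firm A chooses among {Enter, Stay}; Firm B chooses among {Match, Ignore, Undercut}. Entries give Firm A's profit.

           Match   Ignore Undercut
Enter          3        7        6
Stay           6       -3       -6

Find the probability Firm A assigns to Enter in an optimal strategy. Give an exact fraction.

Row minima: Enter → 3, Stay → -6; maximin = 3.
Column maxima: Match → 6, Ignore → 7, Undercut → 6; minimax = 6.
3 ≠ 6, so there is no saddle point; optimal play is mixed.
Ignore is strictly dominated by Undercut (it gives Firm A strictly more in every row), so Firm B never plays it.
On the remaining 2×2 (Enter, Stay vs Match, Undercut):
Let Firm A play Enter with probability p. Expected payoff against Match: 3p + 6(1−p) = −3p + 6; against Undercut: 6p + (-6)(1−p) = 12p − 6.
Setting these equal: −3p + 6 = 12p − 6 ⇒ −15p = -12 ⇒ p = 4/5, and the value is (-3)·(4/5) + 6 = 18/5.
For Firm B: with q = P(Match), equating Enter's and Stay's payoffs gives −3q + 6 = 12q − 6 ⇒ q = 4/5.

4/5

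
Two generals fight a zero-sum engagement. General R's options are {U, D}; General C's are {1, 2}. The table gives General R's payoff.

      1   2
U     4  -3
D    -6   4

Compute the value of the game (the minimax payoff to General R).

Row minima: U → -3, D → -6; maximin = -3.
Column maxima: 1 → 4, 2 → 4; minimax = 4.
-3 ≠ 4, so there is no saddle point; optimal play is mixed.
Let General R play U with probability p. Expected payoff against 1: 4p + (-6)(1−p) = 10p − 6; against 2: (-3)p + 4(1−p) = −7p + 4.
Setting these equal: 10p − 6 = −7p + 4 ⇒ 17p = 10 ⇒ p = 10/17, and the value is (10)·(10/17) − 6 = -2/17.
For General C: with q = P(1), equating U's and D's payoffs gives 7q − 3 = −10q + 4 ⇒ q = 7/17.

-2/17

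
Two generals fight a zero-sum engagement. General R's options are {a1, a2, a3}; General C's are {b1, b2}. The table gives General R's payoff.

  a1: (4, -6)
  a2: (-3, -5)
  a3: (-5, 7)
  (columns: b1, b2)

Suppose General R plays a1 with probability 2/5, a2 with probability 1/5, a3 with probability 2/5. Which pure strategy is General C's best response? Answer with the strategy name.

If General C plays b1, General R's expected payoff is (2/5)·4 + (1/5)·(-3) + (2/5)·(-5) = -1.
If General C plays b2, General R's expected payoff is (2/5)·(-6) + (1/5)·(-5) + (2/5)·7 = -3/5.
General C minimizes General R's payoff; the smallest is -1, so the best response is b1.

b1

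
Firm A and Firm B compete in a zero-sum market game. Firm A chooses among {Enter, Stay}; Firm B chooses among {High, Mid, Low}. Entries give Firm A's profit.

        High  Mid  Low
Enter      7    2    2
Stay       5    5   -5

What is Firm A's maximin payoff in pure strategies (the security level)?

2

Row minima: Enter → 2, Stay → -5.
The best of these is 2.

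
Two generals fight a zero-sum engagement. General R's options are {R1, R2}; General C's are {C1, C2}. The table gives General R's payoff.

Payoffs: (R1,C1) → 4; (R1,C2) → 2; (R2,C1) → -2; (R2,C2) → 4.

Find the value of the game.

Row minima: R1 → 2, R2 → -2; maximin = 2.
Column maxima: C1 → 4, C2 → 4; minimax = 4.
2 ≠ 4, so there is no saddle point; optimal play is mixed.
Let General R play R1 with probability p. Expected payoff against C1: 4p + (-2)(1−p) = 6p − 2; against C2: 2p + 4(1−p) = −2p + 4.
Setting these equal: 6p − 2 = −2p + 4 ⇒ 8p = 6 ⇒ p = 3/4, and the value is (6)·(3/4) − 2 = 5/2.
For General C: with q = P(C1), equating R1's and R2's payoffs gives 2q + 2 = −6q + 4 ⇒ q = 1/4.

5/2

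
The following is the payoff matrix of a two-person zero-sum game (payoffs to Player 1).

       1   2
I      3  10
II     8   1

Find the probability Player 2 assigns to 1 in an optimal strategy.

9/14

Row minima: I → 3, II → 1; maximin = 3.
Column maxima: 1 → 8, 2 → 10; minimax = 8.
3 ≠ 8, so there is no saddle point; optimal play is mixed.
Let Player 1 play I with probability p. Expected payoff against 1: 3p + 8(1−p) = −5p + 8; against 2: 10p + 1(1−p) = 9p + 1.
Setting these equal: −5p + 8 = 9p + 1 ⇒ −14p = -7 ⇒ p = 1/2, and the value is (-5)·(1/2) + 8 = 11/2.
For Player 2: with q = P(1), equating I's and II's payoffs gives −7q + 10 = 7q + 1 ⇒ q = 9/14.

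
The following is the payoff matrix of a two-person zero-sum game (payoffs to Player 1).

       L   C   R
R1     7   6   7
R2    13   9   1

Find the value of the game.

Row minima: R1 → 6, R2 → 1; maximin = 6.
Column maxima: L → 13, C → 9, R → 7; minimax = 7.
6 ≠ 7, so there is no saddle point; optimal play is mixed.
L is strictly dominated by C (it gives Player 1 strictly more in every row), so Player 2 never plays it.
On the remaining 2×2 (R1, R2 vs C, R):
Let Player 1 play R1 with probability p. Expected payoff against C: 6p + 9(1−p) = −3p + 9; against R: 7p + 1(1−p) = 6p + 1.
Setting these equal: −3p + 9 = 6p + 1 ⇒ −9p = -8 ⇒ p = 8/9, and the value is (-3)·(8/9) + 9 = 19/3.
For Player 2: with q = P(C), equating R1's and R2's payoffs gives −q + 7 = 8q + 1 ⇒ q = 2/3.

19/3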